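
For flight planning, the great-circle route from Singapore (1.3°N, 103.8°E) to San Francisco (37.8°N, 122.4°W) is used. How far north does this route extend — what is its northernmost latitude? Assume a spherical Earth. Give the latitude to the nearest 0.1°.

The great circle lies in the plane with unit normal n̂ = (p₁ × p₂)/|p₁ × p₂|.
Here n̂_z ≈ +0.674; the vertex latitude is φ_max = arccos|n̂_z| ≈ 47.6°.

≈ 47.6°N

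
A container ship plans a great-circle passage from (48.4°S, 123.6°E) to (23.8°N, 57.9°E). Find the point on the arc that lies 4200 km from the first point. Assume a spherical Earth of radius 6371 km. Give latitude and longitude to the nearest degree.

≈ (22°S, 90°E)

Convert each endpoint to a unit vector on the sphere (x = cos φ cos λ, y = cos φ sin λ, z = sin φ).
The central angle between the endpoints is δ = arccos(p₁·p₂) ≈ 1.623 rad (93.0°). The total great-circle distance is δ·R ≈ 1.623 × 6371 ≈ 10338 km, so the target fraction is f = 4200/10338 ≈ 0.406.
Interpolate at f ≈ 0.406 with slerp weights a = sin((1−f)δ)/sin δ ≈ 0.822, b = sin(fδ)/sin δ ≈ 0.613.
p = a·p₁ + b·p₂ ≈ (-0.004, 0.930, -0.367); φ = arcsin(p_z) ≈ -21.55°, λ = atan2(p_y, p_x) ≈ 90.24°.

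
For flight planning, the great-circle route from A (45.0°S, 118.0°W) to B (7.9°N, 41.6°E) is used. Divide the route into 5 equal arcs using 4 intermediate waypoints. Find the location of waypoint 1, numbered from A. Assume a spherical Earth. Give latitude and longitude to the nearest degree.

Convert each endpoint to a unit vector on the sphere (x = cos φ cos λ, y = cos φ sin λ, z = sin φ).
The central angle between the endpoints is δ = arccos(p₁·p₂) ≈ 2.424 rad (138.9°).
Interpolate at f = 1/5 with slerp weights a = sin((1−f)δ)/sin δ ≈ 1.419, b = sin(fδ)/sin δ ≈ 0.709.
p = a·p₁ + b·p₂ ≈ (0.054, -0.420, -0.906); φ = arcsin(p_z) ≈ -64.96°, λ = atan2(p_y, p_x) ≈ -82.65°.

≈ (65°S, 83°W)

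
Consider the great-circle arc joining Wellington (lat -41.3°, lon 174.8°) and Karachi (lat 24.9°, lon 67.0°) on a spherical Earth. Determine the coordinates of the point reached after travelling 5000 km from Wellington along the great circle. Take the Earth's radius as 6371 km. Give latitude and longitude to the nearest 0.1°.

≈ lat -22.7°, lon 125.6°

From cos δ = sin φ₁ sin φ₂ + cos φ₁ cos φ₂ cos Δλ, the central angle is δ ≈ 2.079 rad (119.1°). The total great-circle distance is δ·R ≈ 2.079 × 6371 ≈ 13242 km, so the target fraction is f = 5000/13242 ≈ 0.378.
Interpolate at f ≈ 0.378 with slerp weights a = sin((1−f)δ)/sin δ ≈ 1.101, b = sin(fδ)/sin δ ≈ 0.809.
p = a·p₁ + b·p₂ ≈ (-0.537, 0.750, -0.386); φ = arcsin(p_z) ≈ -22.70°, λ = atan2(p_y, p_x) ≈ 125.59°.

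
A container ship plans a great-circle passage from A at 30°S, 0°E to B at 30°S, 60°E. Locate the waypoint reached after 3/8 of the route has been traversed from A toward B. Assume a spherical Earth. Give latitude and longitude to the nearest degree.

Convert each endpoint to a unit vector on the sphere (x = cos φ cos λ, y = cos φ sin λ, z = sin φ).
The central angle between the endpoints is δ = arccos(p₁·p₂) ≈ 0.896 rad (51.3°).
Interpolate at f = 3/8 with slerp weights a = sin((1−f)δ)/sin δ ≈ 0.680, b = sin(fδ)/sin δ ≈ 0.422.
p = a·p₁ + b·p₂ ≈ (0.772, 0.317, -0.551); φ = arcsin(p_z) ≈ -33.45°, λ = atan2(p_y, p_x) ≈ 22.30°.

≈ 33°S, 22°E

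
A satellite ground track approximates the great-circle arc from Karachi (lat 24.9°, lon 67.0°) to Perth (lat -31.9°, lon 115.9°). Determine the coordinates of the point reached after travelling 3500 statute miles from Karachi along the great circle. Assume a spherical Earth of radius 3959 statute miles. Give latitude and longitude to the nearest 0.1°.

≈ lat -14.8°, lon 99.3°

Convert each endpoint to a unit vector on the sphere (x = cos φ cos λ, y = cos φ sin λ, z = sin φ).
The central angle between the endpoints is δ = arccos(p₁·p₂) ≈ 1.283 rad (73.5°). The total great-circle distance is δ·R ≈ 1.283 × 3959 ≈ 5080 mi, so the target fraction is f = 3500/5080 ≈ 0.689.
Interpolate at f ≈ 0.689 with slerp weights a = sin((1−f)δ)/sin δ ≈ 0.405, b = sin(fδ)/sin δ ≈ 0.806.
p = a·p₁ + b·p₂ ≈ (-0.155, 0.954, -0.256); φ = arcsin(p_z) ≈ -14.81°, λ = atan2(p_y, p_x) ≈ 99.25°.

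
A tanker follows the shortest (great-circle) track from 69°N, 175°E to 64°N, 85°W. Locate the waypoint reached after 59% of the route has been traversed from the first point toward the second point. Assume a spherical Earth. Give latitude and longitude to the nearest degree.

≈ 73°N, 117°W

Convert each endpoint to a unit vector on the sphere (x = cos φ cos λ, y = cos φ sin λ, z = sin φ).
The central angle between the endpoints is δ = arccos(p₁·p₂) ≈ 0.624 rad (35.7°).
Interpolate at f = 0.59 with slerp weights a = sin((1−f)δ)/sin δ ≈ 0.433, b = sin(fδ)/sin δ ≈ 0.616.
p = a·p₁ + b·p₂ ≈ (-0.131, -0.255, 0.958); φ = arcsin(p_z) ≈ 73.31°, λ = atan2(p_y, p_x) ≈ -117.16°.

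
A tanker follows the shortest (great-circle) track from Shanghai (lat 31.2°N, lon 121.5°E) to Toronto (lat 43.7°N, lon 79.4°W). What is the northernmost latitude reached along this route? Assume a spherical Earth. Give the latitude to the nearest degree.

The great circle lies in the plane with unit normal n̂ = (p₁ × p₂)/|p₁ × p₂|.
Here n̂_z ≈ +0.226; the vertex latitude is φ_max = arccos|n̂_z| ≈ 76.9°.
Check via Clairaut: cos φ_max = |cos φ₁| · sin C = cos(31.2°)·sin(15.3°) ≈ 0.226, again giving ≈ 76.9°.

≈ 77°N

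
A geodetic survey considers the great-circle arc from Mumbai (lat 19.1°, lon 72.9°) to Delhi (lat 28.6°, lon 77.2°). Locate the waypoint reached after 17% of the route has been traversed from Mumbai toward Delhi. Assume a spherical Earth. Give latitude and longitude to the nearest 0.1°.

≈ lat 20.7°, lon 73.6°

Convert each endpoint to a unit vector on the sphere (x = cos φ cos λ, y = cos φ sin λ, z = sin φ).
The central angle between the endpoints is δ = arccos(p₁·p₂) ≈ 0.179 rad (10.3°).
Interpolate at f = 0.17 with slerp weights a = sin((1−f)δ)/sin δ ≈ 0.831, b = sin(fδ)/sin δ ≈ 0.171.
p = a·p₁ + b·p₂ ≈ (0.264, 0.897, 0.354); φ = arcsin(p_z) ≈ 20.72°, λ = atan2(p_y, p_x) ≈ 73.59°.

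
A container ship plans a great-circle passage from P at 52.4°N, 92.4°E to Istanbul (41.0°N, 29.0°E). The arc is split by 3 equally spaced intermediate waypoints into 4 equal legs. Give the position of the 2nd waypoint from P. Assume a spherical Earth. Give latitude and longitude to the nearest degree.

The haversine formula gives a central angle δ ≈ 0.758 rad (43.5°) between the endpoints.
Interpolate at f = 2/4 with slerp weights a = sin((1−f)δ)/sin δ ≈ 0.538, b = sin(fδ)/sin δ ≈ 0.538.
p = a·p₁ + b·p₂ ≈ (0.342, 0.525, 0.780); φ = arcsin(p_z) ≈ 51.22°, λ = atan2(p_y, p_x) ≈ 56.96°.

≈ 51°N, 57°E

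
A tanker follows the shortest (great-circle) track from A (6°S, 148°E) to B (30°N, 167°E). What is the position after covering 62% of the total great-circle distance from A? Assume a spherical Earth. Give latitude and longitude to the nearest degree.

From cos δ = sin φ₁ sin φ₂ + cos φ₁ cos φ₂ cos Δλ, the central angle is δ ≈ 0.704 rad (40.4°).
Interpolate at f = 0.62 with slerp weights a = sin((1−f)δ)/sin δ ≈ 0.408, b = sin(fδ)/sin δ ≈ 0.653.
p = a·p₁ + b·p₂ ≈ (-0.896, 0.342, 0.284); φ = arcsin(p_z) ≈ 16.49°, λ = atan2(p_y, p_x) ≈ 159.07°.

≈ (16°N, 159°E)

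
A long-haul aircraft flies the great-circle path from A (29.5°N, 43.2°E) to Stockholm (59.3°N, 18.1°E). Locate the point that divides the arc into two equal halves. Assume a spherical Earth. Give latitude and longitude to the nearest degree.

Convert each endpoint to a unit vector on the sphere (x = cos φ cos λ, y = cos φ sin λ, z = sin φ).
The central angle between the endpoints is δ = arccos(p₁·p₂) ≈ 0.599 rad (34.3°).
Interpolate at f = 1/2 with slerp weights a = sin((1−f)δ)/sin δ ≈ 0.523, b = sin(fδ)/sin δ ≈ 0.523.
p = a·p₁ + b·p₂ ≈ (0.586, 0.395, 0.708); φ = arcsin(p_z) ≈ 45.04°, λ = atan2(p_y, p_x) ≈ 33.97°.

≈ (45°N, 34°E)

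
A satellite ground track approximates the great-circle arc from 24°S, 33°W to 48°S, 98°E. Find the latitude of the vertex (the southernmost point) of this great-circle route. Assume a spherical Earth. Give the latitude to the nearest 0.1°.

The great circle lies in the plane with unit normal n̂ = (p₁ × p₂)/|p₁ × p₂|.
Here n̂_z ≈ +0.464; the vertex latitude is φ_max = arccos|n̂_z| ≈ 62.4°.

≈ 62.4°S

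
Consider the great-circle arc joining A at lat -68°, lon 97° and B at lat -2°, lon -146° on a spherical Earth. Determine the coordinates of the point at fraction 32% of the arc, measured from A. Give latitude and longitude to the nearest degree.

≈ lat -61°, lon 174°

From cos δ = sin φ₁ sin φ₂ + cos φ₁ cos φ₂ cos Δλ, the central angle is δ ≈ 1.709 rad (97.9°).
Interpolate at f = 0.32 with slerp weights a = sin((1−f)δ)/sin δ ≈ 0.926, b = sin(fδ)/sin δ ≈ 0.525.
p = a·p₁ + b·p₂ ≈ (-0.477, 0.051, -0.877); φ = arcsin(p_z) ≈ -61.32°, λ = atan2(p_y, p_x) ≈ 173.89°.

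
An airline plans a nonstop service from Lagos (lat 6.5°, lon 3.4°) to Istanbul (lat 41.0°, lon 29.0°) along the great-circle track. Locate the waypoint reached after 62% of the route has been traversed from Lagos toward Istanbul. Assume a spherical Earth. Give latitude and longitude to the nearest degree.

The haversine formula gives a central angle δ ≈ 0.722 rad (41.4°) between the endpoints.
Interpolate at f = 0.62 with slerp weights a = sin((1−f)δ)/sin δ ≈ 0.410, b = sin(fδ)/sin δ ≈ 0.655.
p = a·p₁ + b·p₂ ≈ (0.839, 0.264, 0.476); φ = arcsin(p_z) ≈ 28.43°, λ = atan2(p_y, p_x) ≈ 17.46°.

≈ lat 28°, lon 17°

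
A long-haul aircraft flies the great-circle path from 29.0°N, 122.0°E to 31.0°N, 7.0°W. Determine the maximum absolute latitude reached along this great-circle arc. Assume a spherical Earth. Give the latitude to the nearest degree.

≈ 53°N

The great circle lies in the plane with unit normal n̂ = (p₁ × p₂)/|p₁ × p₂|.
Here n̂_z ≈ -0.598; the vertex latitude is φ_max = arccos|n̂_z| ≈ 53.3°.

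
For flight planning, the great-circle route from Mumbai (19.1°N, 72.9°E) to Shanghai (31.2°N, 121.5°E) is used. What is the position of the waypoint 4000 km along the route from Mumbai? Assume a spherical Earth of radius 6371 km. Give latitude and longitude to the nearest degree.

≈ (30°N, 111°E)

Convert each endpoint to a unit vector on the sphere (x = cos φ cos λ, y = cos φ sin λ, z = sin φ).
The central angle between the endpoints is δ = arccos(p₁·p₂) ≈ 0.790 rad (45.2°). The total great-circle distance is δ·R ≈ 0.790 × 6371 ≈ 5031 km, so the target fraction is f = 4000/5031 ≈ 0.795.
Interpolate at f ≈ 0.795 with slerp weights a = sin((1−f)δ)/sin δ ≈ 0.227, b = sin(fδ)/sin δ ≈ 0.827.
p = a·p₁ + b·p₂ ≈ (-0.307, 0.808, 0.503); φ = arcsin(p_z) ≈ 30.18°, λ = atan2(p_y, p_x) ≈ 110.77°.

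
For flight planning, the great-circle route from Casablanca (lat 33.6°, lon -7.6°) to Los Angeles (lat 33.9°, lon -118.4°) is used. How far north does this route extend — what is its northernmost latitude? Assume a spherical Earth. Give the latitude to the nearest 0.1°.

The great circle lies in the plane with unit normal n̂ = (p₁ × p₂)/|p₁ × p₂|.
Here n̂_z ≈ -0.648; the vertex latitude is φ_max = arccos|n̂_z| ≈ 49.6°.

≈ 49.6°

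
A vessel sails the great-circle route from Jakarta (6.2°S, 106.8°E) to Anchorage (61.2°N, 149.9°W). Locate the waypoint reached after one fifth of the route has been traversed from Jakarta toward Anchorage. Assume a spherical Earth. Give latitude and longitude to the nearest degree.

≈ 12°N, 117°E

The haversine formula gives a central angle δ ≈ 1.777 rad (101.8°) between the endpoints.
Interpolate at f = 1/5 with slerp weights a = sin((1−f)δ)/sin δ ≈ 1.010, b = sin(fδ)/sin δ ≈ 0.356.
p = a·p₁ + b·p₂ ≈ (-0.438, 0.876, 0.202); φ = arcsin(p_z) ≈ 11.68°, λ = atan2(p_y, p_x) ≈ 116.60°.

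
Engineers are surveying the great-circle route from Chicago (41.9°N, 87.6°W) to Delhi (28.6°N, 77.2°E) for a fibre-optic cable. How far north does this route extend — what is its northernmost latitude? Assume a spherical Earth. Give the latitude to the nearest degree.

≈ 80°N

The great circle lies in the plane with unit normal n̂ = (p₁ × p₂)/|p₁ × p₂|.
Here n̂_z ≈ +0.180; the vertex latitude is φ_max = arccos|n̂_z| ≈ 79.6°.
Check via Clairaut: cos φ_max = |cos φ₁| · sin C = cos(41.9°)·sin(14.0°) ≈ 0.180, again giving ≈ 79.6°.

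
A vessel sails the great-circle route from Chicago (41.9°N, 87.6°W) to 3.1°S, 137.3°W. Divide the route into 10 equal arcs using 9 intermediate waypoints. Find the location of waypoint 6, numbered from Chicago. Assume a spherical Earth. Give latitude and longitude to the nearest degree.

Write both endpoints as unit vectors p₁, p₂ with components (cos φ cos λ, cos φ sin λ, sin φ).
The central angle between the endpoints is δ = arccos(p₁·p₂) ≈ 1.110 rad (63.6°).
Interpolate at f = 6/10 with slerp weights a = sin((1−f)δ)/sin δ ≈ 0.480, b = sin(fδ)/sin δ ≈ 0.690.
p = a·p₁ + b·p₂ ≈ (-0.491, -0.824, 0.283); φ = arcsin(p_z) ≈ 16.44°, λ = atan2(p_y, p_x) ≈ -120.81°.

≈ 16°N, 121°W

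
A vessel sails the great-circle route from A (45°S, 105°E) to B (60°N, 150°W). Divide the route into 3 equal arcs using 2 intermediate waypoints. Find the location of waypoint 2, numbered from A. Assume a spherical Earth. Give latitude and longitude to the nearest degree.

From cos δ = sin φ₁ sin φ₂ + cos φ₁ cos φ₂ cos Δλ, the central angle is δ ≈ 2.352 rad (134.7°).
Interpolate at f = 2/3 with slerp weights a = sin((1−f)δ)/sin δ ≈ 0.994, b = sin(fδ)/sin δ ≈ 1.408.
p = a·p₁ + b·p₂ ≈ (-0.792, 0.327, 0.516); φ = arcsin(p_z) ≈ 31.09°, λ = atan2(p_y, p_x) ≈ 157.56°.

≈ (31°N, 158°E)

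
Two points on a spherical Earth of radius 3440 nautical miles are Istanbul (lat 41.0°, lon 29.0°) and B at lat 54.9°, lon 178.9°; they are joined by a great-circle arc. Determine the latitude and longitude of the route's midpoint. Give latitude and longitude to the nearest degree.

From cos δ = sin φ₁ sin φ₂ + cos φ₁ cos φ₂ cos Δλ, the central angle is δ ≈ 1.409 rad (80.7°).
Interpolate at f = 1/2 with slerp weights a = sin((1−f)δ)/sin δ ≈ 0.656, b = sin(fδ)/sin δ ≈ 0.656.
p = a·p₁ + b·p₂ ≈ (0.056, 0.247, 0.967); φ = arcsin(p_z) ≈ 75.31°, λ = atan2(p_y, p_x) ≈ 77.27°.

≈ lat 75°, lon 77°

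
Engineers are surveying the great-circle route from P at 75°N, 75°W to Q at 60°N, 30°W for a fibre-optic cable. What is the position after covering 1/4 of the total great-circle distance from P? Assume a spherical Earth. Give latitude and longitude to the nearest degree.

≈ 73°N, 57°W

Write both endpoints as unit vectors p₁, p₂ with components (cos φ cos λ, cos φ sin λ, sin φ).
The central angle between the endpoints is δ = arccos(p₁·p₂) ≈ 0.382 rad (21.9°).
Interpolate at f = 1/4 with slerp weights a = sin((1−f)δ)/sin δ ≈ 0.758, b = sin(fδ)/sin δ ≈ 0.256.
p = a·p₁ + b·p₂ ≈ (0.162, -0.253, 0.954); φ = arcsin(p_z) ≈ 72.51°, λ = atan2(p_y, p_x) ≈ -57.49°.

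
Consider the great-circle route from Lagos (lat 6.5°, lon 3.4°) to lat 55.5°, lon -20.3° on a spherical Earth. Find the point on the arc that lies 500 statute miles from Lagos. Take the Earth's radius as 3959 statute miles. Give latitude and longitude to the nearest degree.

From cos δ = sin φ₁ sin φ₂ + cos φ₁ cos φ₂ cos Δλ, the central angle is δ ≈ 0.917 rad (52.5°). The total great-circle distance is δ·R ≈ 0.917 × 3959 ≈ 3628 mi, so the target fraction is f = 500/3628 ≈ 0.138.
Interpolate at f ≈ 0.138 with slerp weights a = sin((1−f)δ)/sin δ ≈ 0.895, b = sin(fδ)/sin δ ≈ 0.159.
p = a·p₁ + b·p₂ ≈ (0.972, 0.022, 0.232); φ = arcsin(p_z) ≈ 13.43°, λ = atan2(p_y, p_x) ≈ 1.27°.

≈ lat 13°, lon 1°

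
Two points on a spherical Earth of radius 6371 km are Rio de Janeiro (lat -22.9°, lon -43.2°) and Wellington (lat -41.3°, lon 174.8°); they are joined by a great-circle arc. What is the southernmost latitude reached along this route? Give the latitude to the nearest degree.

≈ -64°

The great circle lies in the plane with unit normal n̂ = (p₁ × p₂)/|p₁ × p₂|.
Here n̂_z ≈ -0.445; the vertex latitude is φ_max = arccos|n̂_z| ≈ 63.6°.
Check via Clairaut: cos φ_max = |cos φ₁| · sin C = cos(22.9°)·sin(151.1°) ≈ 0.445, again giving ≈ 63.6°.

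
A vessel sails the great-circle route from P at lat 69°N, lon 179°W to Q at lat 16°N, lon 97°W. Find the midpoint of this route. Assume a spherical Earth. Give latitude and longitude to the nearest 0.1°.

Write both endpoints as unit vectors p₁, p₂ with components (cos φ cos λ, cos φ sin λ, sin φ).
The central angle between the endpoints is δ = arccos(p₁·p₂) ≈ 1.261 rad (72.2°).
Interpolate at f = 1/2 with slerp weights a = sin((1−f)δ)/sin δ ≈ 0.619, b = sin(fδ)/sin δ ≈ 0.619.
p = a·p₁ + b·p₂ ≈ (-0.294, -0.594, 0.748); φ = arcsin(p_z) ≈ 48.45°, λ = atan2(p_y, p_x) ≈ -116.34°.

≈ lat 48.5°N, lon 116.3°W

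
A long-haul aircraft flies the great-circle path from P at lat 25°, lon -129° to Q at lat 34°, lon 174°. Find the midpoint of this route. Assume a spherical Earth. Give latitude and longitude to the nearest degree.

The haversine formula gives a central angle δ ≈ 0.869 rad (49.8°) between the endpoints.
Interpolate at f = 1/2 with slerp weights a = sin((1−f)δ)/sin δ ≈ 0.551, b = sin(fδ)/sin δ ≈ 0.551.
p = a·p₁ + b·p₂ ≈ (-0.769, -0.340, 0.541); φ = arcsin(p_z) ≈ 32.77°, λ = atan2(p_y, p_x) ≈ -156.12°.

≈ lat 33°, lon -156°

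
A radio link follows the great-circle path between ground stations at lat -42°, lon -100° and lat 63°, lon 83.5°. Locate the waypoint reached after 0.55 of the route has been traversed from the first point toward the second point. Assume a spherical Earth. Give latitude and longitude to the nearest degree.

Write both endpoints as unit vectors p₁, p₂ with components (cos φ cos λ, cos φ sin λ, sin φ).
The central angle between the endpoints is δ = arccos(p₁·p₂) ≈ 2.773 rad (158.9°).
Interpolate at f = 0.55 with slerp weights a = sin((1−f)δ)/sin δ ≈ 2.634, b = sin(fδ)/sin δ ≈ 2.775.
p = a·p₁ + b·p₂ ≈ (-0.197, -0.676, 0.710); φ = arcsin(p_z) ≈ 45.22°, λ = atan2(p_y, p_x) ≈ -106.27°.

≈ lat 45°, lon -106°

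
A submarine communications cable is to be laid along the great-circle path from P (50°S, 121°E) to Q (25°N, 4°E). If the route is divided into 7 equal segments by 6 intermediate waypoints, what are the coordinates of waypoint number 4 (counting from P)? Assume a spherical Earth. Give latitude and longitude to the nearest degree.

Write both endpoints as unit vectors p₁, p₂ with components (cos φ cos λ, cos φ sin λ, sin φ).
The central angle between the endpoints is δ = arccos(p₁·p₂) ≈ 2.200 rad (126.0°).
Interpolate at f = 4/7 with slerp weights a = sin((1−f)δ)/sin δ ≈ 1.001, b = sin(fδ)/sin δ ≈ 1.176.
p = a·p₁ + b·p₂ ≈ (0.732, 0.626, -0.269); φ = arcsin(p_z) ≈ -15.63°, λ = atan2(p_y, p_x) ≈ 40.52°.

≈ (16°S, 41°E)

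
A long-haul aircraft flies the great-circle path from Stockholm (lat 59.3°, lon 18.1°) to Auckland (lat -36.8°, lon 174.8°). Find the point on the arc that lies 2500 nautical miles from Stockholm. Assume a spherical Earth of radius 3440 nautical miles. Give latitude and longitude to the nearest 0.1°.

Convert each endpoint to a unit vector on the sphere (x = cos φ cos λ, y = cos φ sin λ, z = sin φ).
The central angle between the endpoints is δ = arccos(p₁·p₂) ≈ 2.669 rad (152.9°). The total great-circle distance is δ·R ≈ 2.669 × 3440 ≈ 9182 nmi, so the target fraction is f = 2500/9182 ≈ 0.272.
Interpolate at f ≈ 0.272 with slerp weights a = sin((1−f)δ)/sin δ ≈ 2.048, b = sin(fδ)/sin δ ≈ 1.461.
p = a·p₁ + b·p₂ ≈ (-0.171, 0.431, 0.886); φ = arcsin(p_z) ≈ 62.39°, λ = atan2(p_y, p_x) ≈ 111.63°.

≈ lat 62.4°, lon 111.6°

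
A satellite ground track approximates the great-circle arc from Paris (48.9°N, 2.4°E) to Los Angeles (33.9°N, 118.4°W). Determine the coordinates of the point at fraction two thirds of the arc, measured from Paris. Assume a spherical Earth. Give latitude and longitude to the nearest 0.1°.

≈ 53.9°N, 92.0°W

Convert each endpoint to a unit vector on the sphere (x = cos φ cos λ, y = cos φ sin λ, z = sin φ).
The central angle between the endpoints is δ = arccos(p₁·p₂) ≈ 1.429 rad (81.9°).
Interpolate at f = 2/3 with slerp weights a = sin((1−f)δ)/sin δ ≈ 0.463, b = sin(fδ)/sin δ ≈ 0.823.
p = a·p₁ + b·p₂ ≈ (-0.021, -0.588, 0.808); φ = arcsin(p_z) ≈ 53.93°, λ = atan2(p_y, p_x) ≈ -92.02°.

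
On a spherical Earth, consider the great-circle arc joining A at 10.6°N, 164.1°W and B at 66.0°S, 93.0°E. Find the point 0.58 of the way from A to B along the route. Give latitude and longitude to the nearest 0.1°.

Write both endpoints as unit vectors p₁, p₂ with components (cos φ cos λ, cos φ sin λ, sin φ).
The central angle between the endpoints is δ = arccos(p₁·p₂) ≈ 1.831 rad (104.9°).
Interpolate at f = 0.58 with slerp weights a = sin((1−f)δ)/sin δ ≈ 0.720, b = sin(fδ)/sin δ ≈ 0.904.
p = a·p₁ + b·p₂ ≈ (-0.700, 0.173, -0.693); φ = arcsin(p_z) ≈ -43.89°, λ = atan2(p_y, p_x) ≈ 166.09°.

≈ 43.9°S, 166.1°E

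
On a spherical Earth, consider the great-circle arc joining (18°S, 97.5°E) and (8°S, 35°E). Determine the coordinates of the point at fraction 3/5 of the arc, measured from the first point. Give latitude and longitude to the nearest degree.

From cos δ = sin φ₁ sin φ₂ + cos φ₁ cos φ₂ cos Δλ, the central angle is δ ≈ 1.073 rad (61.5°).
Interpolate at f = 3/5 with slerp weights a = sin((1−f)δ)/sin δ ≈ 0.474, b = sin(fδ)/sin δ ≈ 0.683.
p = a·p₁ + b·p₂ ≈ (0.495, 0.835, -0.241); φ = arcsin(p_z) ≈ -13.97°, λ = atan2(p_y, p_x) ≈ 59.31°.

≈ (14°S, 59°E)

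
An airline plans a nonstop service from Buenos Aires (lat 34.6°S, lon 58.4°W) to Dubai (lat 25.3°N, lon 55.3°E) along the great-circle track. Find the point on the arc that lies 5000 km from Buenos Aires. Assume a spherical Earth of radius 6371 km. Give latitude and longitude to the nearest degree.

Convert each endpoint to a unit vector on the sphere (x = cos φ cos λ, y = cos φ sin λ, z = sin φ).
The central angle between the endpoints is δ = arccos(p₁·p₂) ≈ 2.143 rad (122.8°). The total great-circle distance is δ·R ≈ 2.143 × 6371 ≈ 13655 km, so the target fraction is f = 5000/13655 ≈ 0.366.
Interpolate at f ≈ 0.366 with slerp weights a = sin((1−f)δ)/sin δ ≈ 1.163, b = sin(fδ)/sin δ ≈ 0.841.
p = a·p₁ + b·p₂ ≈ (0.934, -0.190, -0.301); φ = arcsin(p_z) ≈ -17.52°, λ = atan2(p_y, p_x) ≈ -11.52°.

≈ lat 18°S, lon 12°W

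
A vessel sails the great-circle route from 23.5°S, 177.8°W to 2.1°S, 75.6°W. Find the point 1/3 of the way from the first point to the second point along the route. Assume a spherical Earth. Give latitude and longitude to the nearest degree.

Convert each endpoint to a unit vector on the sphere (x = cos φ cos λ, y = cos φ sin λ, z = sin φ).
The central angle between the endpoints is δ = arccos(p₁·p₂) ≈ 1.751 rad (100.3°).
Interpolate at f = 1/3 with slerp weights a = sin((1−f)δ)/sin δ ≈ 0.935, b = sin(fδ)/sin δ ≈ 0.560.
p = a·p₁ + b·p₂ ≈ (-0.717, -0.575, -0.393); φ = arcsin(p_z) ≈ -23.16°, λ = atan2(p_y, p_x) ≈ -141.29°.

≈ 23°S, 141°W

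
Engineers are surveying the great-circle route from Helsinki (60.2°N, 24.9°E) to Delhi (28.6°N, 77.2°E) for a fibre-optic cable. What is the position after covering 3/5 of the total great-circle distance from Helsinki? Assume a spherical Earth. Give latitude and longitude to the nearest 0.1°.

≈ 43.8°N, 63.3°E

The haversine formula gives a central angle δ ≈ 0.820 rad (47.0°) between the endpoints.
Interpolate at f = 3/5 with slerp weights a = sin((1−f)δ)/sin δ ≈ 0.441, b = sin(fδ)/sin δ ≈ 0.646.
p = a·p₁ + b·p₂ ≈ (0.324, 0.645, 0.692); φ = arcsin(p_z) ≈ 43.76°, λ = atan2(p_y, p_x) ≈ 63.32°.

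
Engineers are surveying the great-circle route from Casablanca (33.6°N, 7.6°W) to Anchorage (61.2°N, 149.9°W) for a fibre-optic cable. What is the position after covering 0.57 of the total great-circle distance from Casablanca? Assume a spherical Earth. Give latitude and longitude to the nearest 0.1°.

Write both endpoints as unit vectors p₁, p₂ with components (cos φ cos λ, cos φ sin λ, sin φ).
The central angle between the endpoints is δ = arccos(p₁·p₂) ≈ 1.403 rad (80.4°).
Interpolate at f = 0.57 with slerp weights a = sin((1−f)δ)/sin δ ≈ 0.575, b = sin(fδ)/sin δ ≈ 0.727.
p = a·p₁ + b·p₂ ≈ (0.172, -0.239, 0.956); φ = arcsin(p_z) ≈ 72.88°, λ = atan2(p_y, p_x) ≈ -54.29°.

≈ 72.9°N, 54.3°W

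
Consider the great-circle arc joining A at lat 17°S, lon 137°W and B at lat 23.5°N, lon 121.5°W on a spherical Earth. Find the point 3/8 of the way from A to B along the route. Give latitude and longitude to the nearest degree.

≈ lat 2°S, lon 131°W

From cos δ = sin φ₁ sin φ₂ + cos φ₁ cos φ₂ cos Δλ, the central angle is δ ≈ 0.755 rad (43.2°).
Interpolate at f = 3/8 with slerp weights a = sin((1−f)δ)/sin δ ≈ 0.663, b = sin(fδ)/sin δ ≈ 0.408.
p = a·p₁ + b·p₂ ≈ (-0.659, -0.751, -0.031); φ = arcsin(p_z) ≈ -1.80°, λ = atan2(p_y, p_x) ≈ -131.26°.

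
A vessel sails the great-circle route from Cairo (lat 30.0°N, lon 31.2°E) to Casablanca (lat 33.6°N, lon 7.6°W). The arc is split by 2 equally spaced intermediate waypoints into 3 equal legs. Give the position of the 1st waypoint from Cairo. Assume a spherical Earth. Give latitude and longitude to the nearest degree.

Write both endpoints as unit vectors p₁, p₂ with components (cos φ cos λ, cos φ sin λ, sin φ).
The central angle between the endpoints is δ = arccos(p₁·p₂) ≈ 0.576 rad (33.0°).
Interpolate at f = 1/3 with slerp weights a = sin((1−f)δ)/sin δ ≈ 0.688, b = sin(fδ)/sin δ ≈ 0.350.
p = a·p₁ + b·p₂ ≈ (0.799, 0.270, 0.538); φ = arcsin(p_z) ≈ 32.53°, λ = atan2(p_y, p_x) ≈ 18.68°.

≈ lat 33°N, lon 19°E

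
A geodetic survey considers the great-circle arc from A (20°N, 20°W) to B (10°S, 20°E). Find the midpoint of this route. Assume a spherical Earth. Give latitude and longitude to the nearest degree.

≈ (5°N, 0°E)

Convert each endpoint to a unit vector on the sphere (x = cos φ cos λ, y = cos φ sin λ, z = sin φ).
The central angle between the endpoints is δ = arccos(p₁·p₂) ≈ 0.864 rad (49.5°).
Interpolate at f = 1/2 with slerp weights a = sin((1−f)δ)/sin δ ≈ 0.551, b = sin(fδ)/sin δ ≈ 0.551.
p = a·p₁ + b·p₂ ≈ (0.996, 0.008, 0.093); φ = arcsin(p_z) ≈ 5.32°, λ = atan2(p_y, p_x) ≈ 0.49°.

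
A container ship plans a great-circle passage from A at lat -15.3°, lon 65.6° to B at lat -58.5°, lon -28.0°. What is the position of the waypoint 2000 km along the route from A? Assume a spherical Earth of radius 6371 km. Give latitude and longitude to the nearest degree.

The haversine formula gives a central angle δ ≈ 1.376 rad (78.9°) between the endpoints. The total great-circle distance is δ·R ≈ 1.376 × 6371 ≈ 8768 km, so the target fraction is f = 2000/8768 ≈ 0.228.
Interpolate at f ≈ 0.228 with slerp weights a = sin((1−f)δ)/sin δ ≈ 0.890, b = sin(fδ)/sin δ ≈ 0.315.
p = a·p₁ + b·p₂ ≈ (0.500, 0.705, -0.503); φ = arcsin(p_z) ≈ -30.22°, λ = atan2(p_y, p_x) ≈ 54.65°.

≈ lat -30°, lon 55°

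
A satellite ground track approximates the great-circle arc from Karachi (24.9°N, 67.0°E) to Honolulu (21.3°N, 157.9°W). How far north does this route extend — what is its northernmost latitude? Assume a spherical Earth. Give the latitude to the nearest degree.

The great circle lies in the plane with unit normal n̂ = (p₁ × p₂)/|p₁ × p₂|.
Here n̂_z ≈ +0.666; the vertex latitude is φ_max = arccos|n̂_z| ≈ 48.2°.

≈ 48°N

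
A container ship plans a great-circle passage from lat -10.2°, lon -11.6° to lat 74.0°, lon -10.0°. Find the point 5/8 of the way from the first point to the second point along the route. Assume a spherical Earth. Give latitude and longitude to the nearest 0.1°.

Write both endpoints as unit vectors p₁, p₂ with components (cos φ cos λ, cos φ sin λ, sin φ).
The central angle between the endpoints is δ = arccos(p₁·p₂) ≈ 1.470 rad (84.2°).
Interpolate at f = 5/8 with slerp weights a = sin((1−f)δ)/sin δ ≈ 0.526, b = sin(fδ)/sin δ ≈ 0.799.
p = a·p₁ + b·p₂ ≈ (0.724, -0.142, 0.675); φ = arcsin(p_z) ≈ 42.43°, λ = atan2(p_y, p_x) ≈ -11.12°.

≈ lat 42.4°, lon -11.1°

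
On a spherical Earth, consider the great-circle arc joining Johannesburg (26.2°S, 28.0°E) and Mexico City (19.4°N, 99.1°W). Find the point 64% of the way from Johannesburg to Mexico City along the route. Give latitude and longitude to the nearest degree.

≈ (0°N, 55°W)

Write both endpoints as unit vectors p₁, p₂ with components (cos φ cos λ, cos φ sin λ, sin φ).
The central angle between the endpoints is δ = arccos(p₁·p₂) ≈ 2.288 rad (131.1°).
Interpolate at f = 0.64 with slerp weights a = sin((1−f)δ)/sin δ ≈ 0.973, b = sin(fδ)/sin δ ≈ 1.319.
p = a·p₁ + b·p₂ ≈ (0.574, -0.819, 0.008); φ = arcsin(p_z) ≈ 0.49°, λ = atan2(p_y, p_x) ≈ -54.95°.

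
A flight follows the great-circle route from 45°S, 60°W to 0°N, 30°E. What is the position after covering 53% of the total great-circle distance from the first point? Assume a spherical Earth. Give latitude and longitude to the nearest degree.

Convert each endpoint to a unit vector on the sphere (x = cos φ cos λ, y = cos φ sin λ, z = sin φ).
The central angle between the endpoints is δ = arccos(p₁·p₂) ≈ 1.571 rad (90.0°).
Interpolate at f = 0.53 with slerp weights a = sin((1−f)δ)/sin δ ≈ 0.673, b = sin(fδ)/sin δ ≈ 0.740.
p = a·p₁ + b·p₂ ≈ (0.878, -0.042, -0.476); φ = arcsin(p_z) ≈ -28.42°, λ = atan2(p_y, p_x) ≈ -2.76°.

≈ 28°S, 3°W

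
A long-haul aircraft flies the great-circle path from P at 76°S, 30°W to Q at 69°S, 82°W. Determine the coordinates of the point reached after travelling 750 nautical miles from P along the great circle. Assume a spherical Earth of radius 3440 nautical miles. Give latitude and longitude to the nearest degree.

Write both endpoints as unit vectors p₁, p₂ with components (cos φ cos λ, cos φ sin λ, sin φ).
The central angle between the endpoints is δ = arccos(p₁·p₂) ≈ 0.287 rad (16.4°). The total great-circle distance is δ·R ≈ 0.287 × 3440 ≈ 986 nmi, so the target fraction is f = 750/986 ≈ 0.761.
Interpolate at f ≈ 0.761 with slerp weights a = sin((1−f)δ)/sin δ ≈ 0.242, b = sin(fδ)/sin δ ≈ 0.765.
p = a·p₁ + b·p₂ ≈ (0.089, -0.301, -0.950); φ = arcsin(p_z) ≈ -71.71°, λ = atan2(p_y, p_x) ≈ -73.54°.

≈ 72°S, 74°W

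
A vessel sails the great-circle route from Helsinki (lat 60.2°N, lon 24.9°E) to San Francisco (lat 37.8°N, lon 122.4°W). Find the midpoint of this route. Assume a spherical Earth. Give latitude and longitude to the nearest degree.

≈ lat 73°N, lon 87°W

From cos δ = sin φ₁ sin φ₂ + cos φ₁ cos φ₂ cos Δλ, the central angle is δ ≈ 1.368 rad (78.4°).
Interpolate at f = 1/2 with slerp weights a = sin((1−f)δ)/sin δ ≈ 0.645, b = sin(fδ)/sin δ ≈ 0.645.
p = a·p₁ + b·p₂ ≈ (0.018, -0.295, 0.955); φ = arcsin(p_z) ≈ 72.79°, λ = atan2(p_y, p_x) ≈ -86.58°.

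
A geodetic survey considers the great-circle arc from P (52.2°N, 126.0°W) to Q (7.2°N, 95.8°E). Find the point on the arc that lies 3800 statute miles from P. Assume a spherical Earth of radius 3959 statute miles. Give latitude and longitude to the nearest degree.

Write both endpoints as unit vectors p₁, p₂ with components (cos φ cos λ, cos φ sin λ, sin φ).
The central angle between the endpoints is δ = arccos(p₁·p₂) ≈ 1.933 rad (110.7°). The total great-circle distance is δ·R ≈ 1.933 × 3959 ≈ 7652 mi, so the target fraction is f = 3800/7652 ≈ 0.497.
Interpolate at f ≈ 0.497 with slerp weights a = sin((1−f)δ)/sin δ ≈ 0.884, b = sin(fδ)/sin δ ≈ 0.876.
p = a·p₁ + b·p₂ ≈ (-0.406, 0.426, 0.808); φ = arcsin(p_z) ≈ 53.93°, λ = atan2(p_y, p_x) ≈ 133.63°.

≈ (54°N, 134°E)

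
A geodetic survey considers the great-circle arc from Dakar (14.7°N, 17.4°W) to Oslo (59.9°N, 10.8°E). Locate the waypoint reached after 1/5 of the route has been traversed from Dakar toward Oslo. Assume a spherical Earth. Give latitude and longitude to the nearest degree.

≈ 24°N, 14°W

Convert each endpoint to a unit vector on the sphere (x = cos φ cos λ, y = cos φ sin λ, z = sin φ).
The central angle between the endpoints is δ = arccos(p₁·p₂) ≈ 0.867 rad (49.7°).
Interpolate at f = 1/5 with slerp weights a = sin((1−f)δ)/sin δ ≈ 0.839, b = sin(fδ)/sin δ ≈ 0.226.
p = a·p₁ + b·p₂ ≈ (0.885, -0.221, 0.409); φ = arcsin(p_z) ≈ 24.12°, λ = atan2(p_y, p_x) ≈ -14.03°.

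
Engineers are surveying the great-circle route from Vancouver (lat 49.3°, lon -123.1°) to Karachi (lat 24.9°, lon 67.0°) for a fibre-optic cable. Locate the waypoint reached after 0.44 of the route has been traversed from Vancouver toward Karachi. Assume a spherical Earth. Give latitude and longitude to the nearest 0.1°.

≈ lat 81.4°, lon 109.8°

Convert each endpoint to a unit vector on the sphere (x = cos φ cos λ, y = cos φ sin λ, z = sin φ).
The central angle between the endpoints is δ = arccos(p₁·p₂) ≈ 1.837 rad (105.3°).
Interpolate at f = 0.44 with slerp weights a = sin((1−f)δ)/sin δ ≈ 0.888, b = sin(fδ)/sin δ ≈ 0.750.
p = a·p₁ + b·p₂ ≈ (-0.051, 0.141, 0.989); φ = arcsin(p_z) ≈ 81.40°, λ = atan2(p_y, p_x) ≈ 109.76°.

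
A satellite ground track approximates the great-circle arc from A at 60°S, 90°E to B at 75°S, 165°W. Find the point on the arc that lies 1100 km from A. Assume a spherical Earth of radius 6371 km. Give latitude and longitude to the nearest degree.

≈ 69°S, 101°E

The haversine formula gives a central angle δ ≈ 0.638 rad (36.6°) between the endpoints. The total great-circle distance is δ·R ≈ 0.638 × 6371 ≈ 4068 km, so the target fraction is f = 1100/4068 ≈ 0.270.
Interpolate at f ≈ 0.270 with slerp weights a = sin((1−f)δ)/sin δ ≈ 0.754, b = sin(fδ)/sin δ ≈ 0.288.
p = a·p₁ + b·p₂ ≈ (-0.072, 0.358, -0.931); φ = arcsin(p_z) ≈ -68.61°, λ = atan2(p_y, p_x) ≈ 101.40°.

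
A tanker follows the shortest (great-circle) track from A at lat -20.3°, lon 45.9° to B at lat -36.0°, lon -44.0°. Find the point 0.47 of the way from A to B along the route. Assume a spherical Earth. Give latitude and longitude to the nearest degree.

Convert each endpoint to a unit vector on the sphere (x = cos φ cos λ, y = cos φ sin λ, z = sin φ).
The central angle between the endpoints is δ = arccos(p₁·p₂) ≈ 1.364 rad (78.2°).
Interpolate at f = 0.47 with slerp weights a = sin((1−f)δ)/sin δ ≈ 0.676, b = sin(fδ)/sin δ ≈ 0.611.
p = a·p₁ + b·p₂ ≈ (0.797, 0.112, -0.594); φ = arcsin(p_z) ≈ -36.42°, λ = atan2(p_y, p_x) ≈ 7.99°.

≈ lat -36°, lon 8°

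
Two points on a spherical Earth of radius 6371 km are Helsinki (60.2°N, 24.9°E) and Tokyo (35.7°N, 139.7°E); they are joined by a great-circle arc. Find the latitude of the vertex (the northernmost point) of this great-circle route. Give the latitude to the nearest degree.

≈ 67°N

The great circle lies in the plane with unit normal n̂ = (p₁ × p₂)/|p₁ × p₂|.
Here n̂_z ≈ +0.389; the vertex latitude is φ_max = arccos|n̂_z| ≈ 67.1°.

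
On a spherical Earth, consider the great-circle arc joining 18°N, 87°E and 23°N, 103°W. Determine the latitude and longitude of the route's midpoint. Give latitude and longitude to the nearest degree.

≈ 77°N, 161°E

Convert each endpoint to a unit vector on the sphere (x = cos φ cos λ, y = cos φ sin λ, z = sin φ).
The central angle between the endpoints is δ = arccos(p₁·p₂) ≈ 2.406 rad (137.9°).
Interpolate at f = 1/2 with slerp weights a = sin((1−f)δ)/sin δ ≈ 1.391, b = sin(fδ)/sin δ ≈ 1.391.
p = a·p₁ + b·p₂ ≈ (-0.219, 0.073, 0.973); φ = arcsin(p_z) ≈ 76.66°, λ = atan2(p_y, p_x) ≈ 161.43°.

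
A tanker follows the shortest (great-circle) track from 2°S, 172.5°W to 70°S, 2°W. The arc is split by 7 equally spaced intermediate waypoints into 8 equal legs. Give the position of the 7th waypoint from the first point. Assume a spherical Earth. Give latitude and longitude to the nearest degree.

≈ 83°S, 21°W

Write both endpoints as unit vectors p₁, p₂ with components (cos φ cos λ, cos φ sin λ, sin φ).
The central angle between the endpoints is δ = arccos(p₁·p₂) ≈ 1.880 rad (107.7°).
Interpolate at f = 7/8 with slerp weights a = sin((1−f)δ)/sin δ ≈ 0.244, b = sin(fδ)/sin δ ≈ 1.047.
p = a·p₁ + b·p₂ ≈ (0.116, -0.044, -0.992); φ = arcsin(p_z) ≈ -82.88°, λ = atan2(p_y, p_x) ≈ -21.00°.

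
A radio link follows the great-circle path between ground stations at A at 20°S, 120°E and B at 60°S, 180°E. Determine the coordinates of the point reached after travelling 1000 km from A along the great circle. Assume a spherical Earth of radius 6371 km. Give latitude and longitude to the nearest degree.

≈ 28°S, 125°E

Write both endpoints as unit vectors p₁, p₂ with components (cos φ cos λ, cos φ sin λ, sin φ).
The central angle between the endpoints is δ = arccos(p₁·p₂) ≈ 1.011 rad (57.9°). The total great-circle distance is δ·R ≈ 1.011 × 6371 ≈ 6440 km, so the target fraction is f = 1000/6440 ≈ 0.155.
Interpolate at f ≈ 0.155 with slerp weights a = sin((1−f)δ)/sin δ ≈ 0.890, b = sin(fδ)/sin δ ≈ 0.184.
p = a·p₁ + b·p₂ ≈ (-0.510, 0.724, -0.464); φ = arcsin(p_z) ≈ -27.65°, λ = atan2(p_y, p_x) ≈ 125.17°.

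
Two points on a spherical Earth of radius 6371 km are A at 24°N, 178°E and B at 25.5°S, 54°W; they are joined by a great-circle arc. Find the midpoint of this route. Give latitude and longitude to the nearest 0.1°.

≈ 1.7°S, 118.7°W

From cos δ = sin φ₁ sin φ₂ + cos φ₁ cos φ₂ cos Δλ, the central angle is δ ≈ 2.322 rad (133.1°).
Interpolate at f = 1/2 with slerp weights a = sin((1−f)δ)/sin δ ≈ 1.255, b = sin(fδ)/sin δ ≈ 1.255.
p = a·p₁ + b·p₂ ≈ (-0.480, -0.877, -0.030); φ = arcsin(p_z) ≈ -1.71°, λ = atan2(p_y, p_x) ≈ -118.71°.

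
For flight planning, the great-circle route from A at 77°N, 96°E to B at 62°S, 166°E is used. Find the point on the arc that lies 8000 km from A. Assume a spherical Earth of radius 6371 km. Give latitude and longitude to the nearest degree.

Convert each endpoint to a unit vector on the sphere (x = cos φ cos λ, y = cos φ sin λ, z = sin φ).
The central angle between the endpoints is δ = arccos(p₁·p₂) ≈ 2.540 rad (145.5°). The total great-circle distance is δ·R ≈ 2.540 × 6371 ≈ 16180 km, so the target fraction is f = 8000/16180 ≈ 0.494.
Interpolate at f ≈ 0.494 with slerp weights a = sin((1−f)δ)/sin δ ≈ 1.694, b = sin(fδ)/sin δ ≈ 1.679.
p = a·p₁ + b·p₂ ≈ (-0.805, 0.570, 0.168); φ = arcsin(p_z) ≈ 9.66°, λ = atan2(p_y, p_x) ≈ 144.71°.

≈ 10°N, 145°E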